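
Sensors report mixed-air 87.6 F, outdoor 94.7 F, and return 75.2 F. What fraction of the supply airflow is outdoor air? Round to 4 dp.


frac = (87.6 - 75.2) / (94.7 - 75.2) = 0.6359

0.6359


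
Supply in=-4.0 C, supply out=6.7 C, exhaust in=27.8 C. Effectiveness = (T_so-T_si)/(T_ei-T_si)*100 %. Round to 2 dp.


eff = (6.7-(-4.0))/(27.8-(-4.0))*100 = 33.65 %

33.65 %


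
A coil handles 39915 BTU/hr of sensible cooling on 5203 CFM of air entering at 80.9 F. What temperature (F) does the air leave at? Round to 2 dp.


dT = 39915/(1.08*5203) = 7.1033
T_leave = 80.9 - 7.1033 = 73.80 F

73.80 F


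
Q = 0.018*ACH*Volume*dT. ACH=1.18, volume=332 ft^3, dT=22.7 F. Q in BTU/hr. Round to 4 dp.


Q = 0.018 * 1.18 * 332 * 22.7 = 160.0731 BTU/hr

160.0731 BTU/hr


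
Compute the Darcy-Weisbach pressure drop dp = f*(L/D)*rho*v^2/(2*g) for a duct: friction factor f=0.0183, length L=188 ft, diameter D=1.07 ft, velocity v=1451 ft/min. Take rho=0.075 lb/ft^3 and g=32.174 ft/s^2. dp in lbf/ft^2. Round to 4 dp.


v_fps = 1451/60 = 24.1833 ft/s
dp = 0.0183*(188/1.07)*0.075*24.1833^2/(2*32.174) = 2.1917 lbf/ft^2

2.1917 lbf/ft^2


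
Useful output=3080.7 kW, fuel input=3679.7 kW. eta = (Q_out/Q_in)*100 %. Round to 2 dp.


eta = (3080.7/3679.7)*100 = 83.72 %

83.72 %


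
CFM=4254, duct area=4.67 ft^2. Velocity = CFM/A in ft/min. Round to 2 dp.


V = 4254 / 4.67 = 910.92 ft/min

910.92 ft/min


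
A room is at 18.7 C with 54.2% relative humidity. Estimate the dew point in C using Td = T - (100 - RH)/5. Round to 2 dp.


Td = 18.7 - (100-54.2)/5 = 9.54 C

9.54 C


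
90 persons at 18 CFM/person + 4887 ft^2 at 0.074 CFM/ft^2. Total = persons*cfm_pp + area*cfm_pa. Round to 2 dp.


Total = 90*18 + 4887*0.074 = 1981.64 CFM

1981.64 CFM


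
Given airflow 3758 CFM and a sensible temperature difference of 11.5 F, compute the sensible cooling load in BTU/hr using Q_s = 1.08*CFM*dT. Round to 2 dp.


Q = 1.08 * 3758 * 11.5 = 46674.36 BTU/hr

46674.36 BTU/hr


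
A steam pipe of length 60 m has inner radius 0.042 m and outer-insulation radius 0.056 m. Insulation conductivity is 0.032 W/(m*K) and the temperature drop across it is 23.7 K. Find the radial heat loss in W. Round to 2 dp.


Q = 2*pi*0.032*60*23.7/ln(0.056/0.042) = 993.84 W

993.84 W


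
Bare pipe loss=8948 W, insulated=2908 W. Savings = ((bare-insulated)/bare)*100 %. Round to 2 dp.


Savings = ((8948-2908)/8948)*100 = 67.50 %

67.50 %


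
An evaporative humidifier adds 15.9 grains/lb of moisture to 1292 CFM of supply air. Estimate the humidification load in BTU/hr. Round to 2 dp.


Q = 0.68 * 1292 * 15.9 = 13969.10 BTU/hr

13969.10 BTU/hr


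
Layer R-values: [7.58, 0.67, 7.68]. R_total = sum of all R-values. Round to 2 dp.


R_total = 7.58 + 0.67 + 7.68 = 15.93

15.93


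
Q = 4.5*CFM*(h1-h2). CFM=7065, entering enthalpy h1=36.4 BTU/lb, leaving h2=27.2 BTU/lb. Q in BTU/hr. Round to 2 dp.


Q = 4.5 * 7065 * (36.4 - 27.2) = 292491.00 BTU/hr

292491.00 BTU/hr


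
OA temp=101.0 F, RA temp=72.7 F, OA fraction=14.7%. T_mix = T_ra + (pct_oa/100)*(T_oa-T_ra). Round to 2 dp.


T_mix = 72.7 + (14.7/100)*(101.0-72.7) = 76.86 F

76.86 F


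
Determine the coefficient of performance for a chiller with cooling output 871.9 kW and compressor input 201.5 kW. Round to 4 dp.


COP = 871.9 / 201.5 = 4.3270

4.3270


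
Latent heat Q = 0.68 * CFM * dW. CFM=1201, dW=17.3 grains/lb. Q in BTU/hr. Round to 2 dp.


Q = 0.68 * 1201 * 17.3 = 14128.56 BTU/hr

14128.56 BTU/hr


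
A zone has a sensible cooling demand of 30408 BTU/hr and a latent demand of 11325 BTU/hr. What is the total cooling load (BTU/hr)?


Qt = 30408 + 11325 = 41733 BTU/hr

41733 BTU/hr


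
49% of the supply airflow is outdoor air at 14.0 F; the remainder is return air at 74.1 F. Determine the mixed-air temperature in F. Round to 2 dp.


T_mix = 0.49*14.0 + 0.51*74.1 = 44.65 F

44.65 F


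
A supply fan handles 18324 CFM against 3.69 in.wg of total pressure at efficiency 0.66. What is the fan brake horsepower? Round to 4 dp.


BHP = 18324 * 3.69 / (6356 * 0.66) = 16.1183 hp

16.1183 hp


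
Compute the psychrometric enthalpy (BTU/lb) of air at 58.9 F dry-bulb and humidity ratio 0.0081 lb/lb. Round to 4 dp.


h = 0.24*58.9 + 0.0081*(1061+0.444*58.9) = 22.9419 BTU/lb

22.9419 BTU/lb


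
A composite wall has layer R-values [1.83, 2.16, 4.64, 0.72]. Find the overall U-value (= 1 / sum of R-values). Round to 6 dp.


R_total = 1.83 + 2.16 + 4.64 + 0.72 = 9.35
U = 1/9.35 = 0.106952

0.106952


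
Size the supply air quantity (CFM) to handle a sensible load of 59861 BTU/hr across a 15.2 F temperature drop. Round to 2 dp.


CFM = 59861 / (1.08 * 15.2) = 3646.50

3646.50 CFM


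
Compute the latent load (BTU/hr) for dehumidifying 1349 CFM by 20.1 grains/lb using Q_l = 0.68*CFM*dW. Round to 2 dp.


Q = 0.68 * 1349 * 20.1 = 18438.13 BTU/hr

18438.13 BTU/hr


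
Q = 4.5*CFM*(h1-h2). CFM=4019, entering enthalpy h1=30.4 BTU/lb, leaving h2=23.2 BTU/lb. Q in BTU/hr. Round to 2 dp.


Q = 4.5 * 4019 * (30.4 - 23.2) = 130215.60 BTU/hr

130215.60 BTU/hr


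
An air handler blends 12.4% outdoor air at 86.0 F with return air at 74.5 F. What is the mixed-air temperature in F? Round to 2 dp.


T_mix = 74.5 + (12.4/100)*(86.0-74.5) = 75.93 F

75.93 F


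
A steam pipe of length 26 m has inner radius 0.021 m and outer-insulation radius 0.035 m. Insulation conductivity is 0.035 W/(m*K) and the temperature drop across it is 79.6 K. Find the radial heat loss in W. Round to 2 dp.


Q = 2*pi*0.035*26*79.6/ln(0.035/0.021) = 890.97 W

890.97 W


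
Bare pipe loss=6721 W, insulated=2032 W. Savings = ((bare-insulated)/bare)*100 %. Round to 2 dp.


Savings = ((6721-2032)/6721)*100 = 69.77 %

69.77 %


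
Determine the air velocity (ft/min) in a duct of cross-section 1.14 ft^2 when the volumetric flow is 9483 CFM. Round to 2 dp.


V = 9483 / 1.14 = 8318.42 ft/min

8318.42 ft/min


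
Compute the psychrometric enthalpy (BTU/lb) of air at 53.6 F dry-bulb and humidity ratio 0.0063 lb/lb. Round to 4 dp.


h = 0.24*53.6 + 0.0063*(1061+0.444*53.6) = 19.6982 BTU/lb

19.6982 BTU/lb


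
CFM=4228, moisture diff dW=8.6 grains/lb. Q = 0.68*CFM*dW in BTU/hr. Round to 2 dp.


Q = 0.68 * 4228 * 8.6 = 24725.34 BTU/hr

24725.34 BTU/hr


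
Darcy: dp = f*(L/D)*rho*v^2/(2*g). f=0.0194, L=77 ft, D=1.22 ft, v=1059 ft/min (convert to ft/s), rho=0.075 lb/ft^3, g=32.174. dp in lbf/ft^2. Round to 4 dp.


v_fps = 1059/60 = 17.65 ft/s
dp = 0.0194*(77/1.22)*0.075*17.65^2/(2*32.174) = 0.4446 lbf/ft^2

0.4446 lbf/ft^2


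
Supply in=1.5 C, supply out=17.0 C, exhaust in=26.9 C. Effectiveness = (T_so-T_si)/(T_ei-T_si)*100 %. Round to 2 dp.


eff = (17.0-1.5)/(26.9-1.5)*100 = 61.02 %

61.02 %


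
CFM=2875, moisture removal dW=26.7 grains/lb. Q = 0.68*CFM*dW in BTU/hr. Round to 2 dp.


Q = 0.68 * 2875 * 26.7 = 52198.50 BTU/hr

52198.50 BTU/hr


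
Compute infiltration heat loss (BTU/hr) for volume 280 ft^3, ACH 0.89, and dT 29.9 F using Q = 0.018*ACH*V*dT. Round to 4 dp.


Q = 0.018 * 0.89 * 280 * 29.9 = 134.1194 BTU/hr

134.1194 BTU/hr


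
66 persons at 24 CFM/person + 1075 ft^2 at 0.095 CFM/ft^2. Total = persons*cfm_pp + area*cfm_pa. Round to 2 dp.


Total = 66*24 + 1075*0.095 = 1686.13 CFM

1686.13 CFM


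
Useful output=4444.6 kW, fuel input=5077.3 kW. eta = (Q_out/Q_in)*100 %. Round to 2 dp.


eta = (4444.6/5077.3)*100 = 87.54 %

87.54 %


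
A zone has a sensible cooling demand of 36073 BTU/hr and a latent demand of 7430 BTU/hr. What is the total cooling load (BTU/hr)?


Qt = 36073 + 7430 = 43503 BTU/hr

43503 BTU/hr


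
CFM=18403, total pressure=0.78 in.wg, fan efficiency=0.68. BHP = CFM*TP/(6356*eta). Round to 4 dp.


BHP = 18403 * 0.78 / (6356 * 0.68) = 3.3212 hp

3.3212 hp


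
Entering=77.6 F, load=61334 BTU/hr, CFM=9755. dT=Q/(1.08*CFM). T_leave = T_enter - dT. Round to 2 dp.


dT = 61334/(1.08*9755) = 5.8217
T_leave = 77.6 - 5.8217 = 71.78 F

71.78 F


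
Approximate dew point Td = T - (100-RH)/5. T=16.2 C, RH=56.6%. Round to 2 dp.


Td = 16.2 - (100-56.6)/5 = 7.52 C

7.52 C


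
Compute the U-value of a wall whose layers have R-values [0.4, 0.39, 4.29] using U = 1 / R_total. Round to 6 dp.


R_total = 0.4 + 0.39 + 4.29 = 5.08
U = 1/5.08 = 0.196850

0.196850


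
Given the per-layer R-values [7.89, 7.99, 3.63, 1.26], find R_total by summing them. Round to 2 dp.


R_total = 7.89 + 7.99 + 3.63 + 1.26 = 20.77

20.77


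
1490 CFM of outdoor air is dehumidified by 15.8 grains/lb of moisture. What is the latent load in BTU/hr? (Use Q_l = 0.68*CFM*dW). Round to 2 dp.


Q = 0.68 * 1490 * 15.8 = 16008.56 BTU/hr

16008.56 BTU/hr


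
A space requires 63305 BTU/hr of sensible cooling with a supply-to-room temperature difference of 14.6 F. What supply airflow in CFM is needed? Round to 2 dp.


CFM = 63305 / (1.08 * 14.6) = 4014.78

4014.78 CFM


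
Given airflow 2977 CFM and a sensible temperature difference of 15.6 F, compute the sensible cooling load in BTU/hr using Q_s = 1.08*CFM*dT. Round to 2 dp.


Q = 1.08 * 2977 * 15.6 = 50156.50 BTU/hr

50156.50 BTU/hr


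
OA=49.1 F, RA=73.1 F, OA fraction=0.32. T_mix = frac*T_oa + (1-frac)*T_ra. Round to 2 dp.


T_mix = 0.32*49.1 + 0.68*73.1 = 65.42 F

65.42 F


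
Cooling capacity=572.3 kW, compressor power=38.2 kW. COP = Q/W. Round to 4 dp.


COP = 572.3 / 38.2 = 14.9817

14.9817


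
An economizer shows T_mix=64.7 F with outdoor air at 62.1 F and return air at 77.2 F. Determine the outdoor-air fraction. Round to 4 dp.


frac = (64.7 - 77.2) / (62.1 - 77.2) = 0.8278

0.8278


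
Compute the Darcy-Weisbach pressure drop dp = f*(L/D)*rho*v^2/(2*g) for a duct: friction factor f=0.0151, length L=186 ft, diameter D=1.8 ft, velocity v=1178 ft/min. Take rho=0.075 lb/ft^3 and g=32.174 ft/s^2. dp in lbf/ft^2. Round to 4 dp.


v_fps = 1178/60 = 19.6333 ft/s
dp = 0.0151*(186/1.8)*0.075*19.6333^2/(2*32.174) = 0.7010 lbf/ft^2

0.7010 lbf/ft^2


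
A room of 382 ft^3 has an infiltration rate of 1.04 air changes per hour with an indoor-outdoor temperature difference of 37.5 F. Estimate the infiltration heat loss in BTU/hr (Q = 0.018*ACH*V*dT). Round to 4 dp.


Q = 0.018 * 1.04 * 382 * 37.5 = 268.1640 BTU/hr

268.1640 BTU/hr


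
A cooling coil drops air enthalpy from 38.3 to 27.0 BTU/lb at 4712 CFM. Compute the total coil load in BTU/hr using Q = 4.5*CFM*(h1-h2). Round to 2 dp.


Q = 4.5 * 4712 * (38.3 - 27.0) = 239605.20 BTU/hr

239605.20 BTU/hr


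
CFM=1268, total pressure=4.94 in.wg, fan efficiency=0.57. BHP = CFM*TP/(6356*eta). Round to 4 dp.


BHP = 1268 * 4.94 / (6356 * 0.57) = 1.7290 hp

1.7290 hp


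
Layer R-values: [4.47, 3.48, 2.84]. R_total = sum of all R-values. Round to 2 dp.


R_total = 4.47 + 3.48 + 2.84 = 10.79

10.79


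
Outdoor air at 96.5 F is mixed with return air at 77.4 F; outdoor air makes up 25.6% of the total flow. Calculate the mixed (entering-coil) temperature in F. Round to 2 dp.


T_mix = 77.4 + (25.6/100)*(96.5-77.4) = 82.29 F

82.29 F


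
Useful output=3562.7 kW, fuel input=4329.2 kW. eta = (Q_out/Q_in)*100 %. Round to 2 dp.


eta = (3562.7/4329.2)*100 = 82.29 %

82.29 %


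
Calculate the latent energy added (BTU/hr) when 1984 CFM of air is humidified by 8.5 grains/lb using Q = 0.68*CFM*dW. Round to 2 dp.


Q = 0.68 * 1984 * 8.5 = 11467.52 BTU/hr

11467.52 BTU/hr


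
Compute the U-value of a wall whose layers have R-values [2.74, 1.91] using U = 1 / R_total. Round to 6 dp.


R_total = 2.74 + 1.91 = 4.65
U = 1/4.65 = 0.215054

0.215054


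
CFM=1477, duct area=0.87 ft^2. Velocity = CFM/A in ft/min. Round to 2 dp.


V = 1477 / 0.87 = 1697.70 ft/min

1697.70 ft/min


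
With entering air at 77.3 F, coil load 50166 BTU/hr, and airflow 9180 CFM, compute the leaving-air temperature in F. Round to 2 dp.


dT = 50166/(1.08*9180) = 5.0599
T_leave = 77.3 - 5.0599 = 72.24 F

72.24 F


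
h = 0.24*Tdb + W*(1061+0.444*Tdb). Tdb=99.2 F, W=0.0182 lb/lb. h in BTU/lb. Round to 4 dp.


h = 0.24*99.2 + 0.0182*(1061+0.444*99.2) = 43.9198 BTU/lb

43.9198 BTU/lb


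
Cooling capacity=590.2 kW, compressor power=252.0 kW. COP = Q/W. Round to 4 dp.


COP = 590.2 / 252.0 = 2.3421

2.3421


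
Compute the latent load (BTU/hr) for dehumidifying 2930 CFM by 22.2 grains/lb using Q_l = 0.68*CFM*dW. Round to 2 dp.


Q = 0.68 * 2930 * 22.2 = 44231.28 BTU/hr

44231.28 BTU/hr


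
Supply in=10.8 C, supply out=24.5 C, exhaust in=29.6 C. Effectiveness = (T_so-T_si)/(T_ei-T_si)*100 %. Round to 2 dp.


eff = (24.5-10.8)/(29.6-10.8)*100 = 72.87 %

72.87 %


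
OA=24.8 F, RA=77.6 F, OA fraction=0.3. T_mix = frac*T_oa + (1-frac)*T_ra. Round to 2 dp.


T_mix = 0.3*24.8 + 0.7*77.6 = 61.76 F

61.76 F


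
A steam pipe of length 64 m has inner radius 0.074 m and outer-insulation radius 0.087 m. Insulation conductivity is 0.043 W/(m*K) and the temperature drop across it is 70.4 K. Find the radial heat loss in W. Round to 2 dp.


Q = 2*pi*0.043*64*70.4/ln(0.087/0.074) = 7521.54 W

7521.54 W


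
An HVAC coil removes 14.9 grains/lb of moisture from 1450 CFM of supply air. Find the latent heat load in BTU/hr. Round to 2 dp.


Q = 0.68 * 1450 * 14.9 = 14691.40 BTU/hr

14691.40 BTU/hr


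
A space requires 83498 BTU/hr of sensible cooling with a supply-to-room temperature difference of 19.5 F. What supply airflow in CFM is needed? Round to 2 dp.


CFM = 83498 / (1.08 * 19.5) = 3964.77

3964.77 CFM


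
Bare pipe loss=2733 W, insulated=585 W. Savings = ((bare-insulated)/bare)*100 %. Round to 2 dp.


Savings = ((2733-585)/2733)*100 = 78.59 %

78.59 %


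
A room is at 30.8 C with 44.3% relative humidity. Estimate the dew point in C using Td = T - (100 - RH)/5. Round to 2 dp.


Td = 30.8 - (100-44.3)/5 = 19.66 C

19.66 C


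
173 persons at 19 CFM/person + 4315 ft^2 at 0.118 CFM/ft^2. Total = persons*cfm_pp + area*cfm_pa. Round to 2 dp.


Total = 173*19 + 4315*0.118 = 3796.17 CFM

3796.17 CFM


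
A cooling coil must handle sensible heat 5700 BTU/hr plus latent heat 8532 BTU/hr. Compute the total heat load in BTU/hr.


Qt = 5700 + 8532 = 14232 BTU/hr

14232 BTU/hr


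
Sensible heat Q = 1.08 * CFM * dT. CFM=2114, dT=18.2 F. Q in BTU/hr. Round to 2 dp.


Q = 1.08 * 2114 * 18.2 = 41552.78 BTU/hr

41552.78 BTU/hr


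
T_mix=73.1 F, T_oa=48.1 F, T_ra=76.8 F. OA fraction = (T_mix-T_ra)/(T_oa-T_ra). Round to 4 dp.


frac = (73.1 - 76.8) / (48.1 - 76.8) = 0.1289

0.1289


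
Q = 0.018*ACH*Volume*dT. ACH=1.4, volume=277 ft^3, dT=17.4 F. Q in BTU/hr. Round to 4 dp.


Q = 0.018 * 1.4 * 277 * 17.4 = 121.4590 BTU/hr

121.4590 BTU/hr


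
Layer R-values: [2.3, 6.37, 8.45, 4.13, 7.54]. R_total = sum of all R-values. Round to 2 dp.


R_total = 2.3 + 6.37 + 8.45 + 4.13 + 7.54 = 28.79

28.79


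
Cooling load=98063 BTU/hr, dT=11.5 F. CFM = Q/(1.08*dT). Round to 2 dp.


CFM = 98063 / (1.08 * 11.5) = 7895.57

7895.57 CFM


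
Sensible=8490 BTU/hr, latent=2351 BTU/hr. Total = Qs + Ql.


Qt = 8490 + 2351 = 10841 BTU/hr

10841 BTU/hr


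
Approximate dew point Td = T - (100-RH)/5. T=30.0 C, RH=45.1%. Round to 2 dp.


Td = 30.0 - (100-45.1)/5 = 19.02 C

19.02 C


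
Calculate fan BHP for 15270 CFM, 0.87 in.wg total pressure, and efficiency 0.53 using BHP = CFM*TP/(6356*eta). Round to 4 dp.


BHP = 15270 * 0.87 / (6356 * 0.53) = 3.9437 hp

3.9437 hp


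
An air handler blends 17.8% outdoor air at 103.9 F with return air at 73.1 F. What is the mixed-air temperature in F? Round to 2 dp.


T_mix = 73.1 + (17.8/100)*(103.9-73.1) = 78.58 F

78.58 F


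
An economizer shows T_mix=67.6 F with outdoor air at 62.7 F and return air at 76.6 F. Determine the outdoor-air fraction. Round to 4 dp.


frac = (67.6 - 76.6) / (62.7 - 76.6) = 0.6475

0.6475


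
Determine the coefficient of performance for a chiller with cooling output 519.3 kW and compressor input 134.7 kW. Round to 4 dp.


COP = 519.3 / 134.7 = 3.8552

3.8552


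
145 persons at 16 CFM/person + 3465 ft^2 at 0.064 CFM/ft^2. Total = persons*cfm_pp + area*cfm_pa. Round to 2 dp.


Total = 145*16 + 3465*0.064 = 2541.76 CFM

2541.76 CFM


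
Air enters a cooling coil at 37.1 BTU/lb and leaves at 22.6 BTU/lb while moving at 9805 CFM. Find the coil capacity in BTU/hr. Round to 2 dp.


Q = 4.5 * 9805 * (37.1 - 22.6) = 639776.25 BTU/hr

639776.25 BTU/hr


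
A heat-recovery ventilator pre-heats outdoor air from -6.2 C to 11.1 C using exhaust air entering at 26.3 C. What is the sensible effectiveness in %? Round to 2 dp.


eff = (11.1-(-6.2))/(26.3-(-6.2))*100 = 53.23 %

53.23 %


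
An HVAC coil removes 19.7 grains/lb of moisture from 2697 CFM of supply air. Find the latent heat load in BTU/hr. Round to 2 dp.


Q = 0.68 * 2697 * 19.7 = 36129.01 BTU/hr

36129.01 BTU/hr


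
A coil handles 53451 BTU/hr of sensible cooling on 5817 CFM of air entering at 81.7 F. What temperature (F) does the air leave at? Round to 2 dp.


dT = 53451/(1.08*5817) = 8.5081
T_leave = 81.7 - 8.5081 = 73.19 F

73.19 F


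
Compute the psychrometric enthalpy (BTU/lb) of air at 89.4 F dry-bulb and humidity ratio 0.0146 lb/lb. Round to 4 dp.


h = 0.24*89.4 + 0.0146*(1061+0.444*89.4) = 37.5261 BTU/lb

37.5261 BTU/lb


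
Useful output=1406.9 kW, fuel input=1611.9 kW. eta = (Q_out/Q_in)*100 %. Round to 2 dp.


eta = (1406.9/1611.9)*100 = 87.28 %

87.28 %


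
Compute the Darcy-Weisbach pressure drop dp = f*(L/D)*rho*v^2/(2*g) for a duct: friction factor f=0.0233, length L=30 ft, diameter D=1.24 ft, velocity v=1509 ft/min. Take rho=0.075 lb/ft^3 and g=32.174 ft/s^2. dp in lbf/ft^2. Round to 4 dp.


v_fps = 1509/60 = 25.15 ft/s
dp = 0.0233*(30/1.24)*0.075*25.15^2/(2*32.174) = 0.4156 lbf/ft^2

0.4156 lbf/ft^2


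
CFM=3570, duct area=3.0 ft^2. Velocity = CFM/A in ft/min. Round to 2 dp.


V = 3570 / 3.0 = 1190.00 ft/min

1190.00 ft/min


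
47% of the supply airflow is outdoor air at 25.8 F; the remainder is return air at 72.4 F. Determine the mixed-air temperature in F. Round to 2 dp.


T_mix = 0.47*25.8 + 0.53*72.4 = 50.50 F

50.50 F


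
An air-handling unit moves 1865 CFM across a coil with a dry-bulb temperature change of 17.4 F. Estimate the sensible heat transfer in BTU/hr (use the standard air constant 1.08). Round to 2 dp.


Q = 1.08 * 1865 * 17.4 = 35047.08 BTU/hr

35047.08 BTU/hr


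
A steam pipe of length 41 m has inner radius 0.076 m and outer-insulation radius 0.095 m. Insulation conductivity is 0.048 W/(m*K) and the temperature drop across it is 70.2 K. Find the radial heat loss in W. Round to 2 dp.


Q = 2*pi*0.048*41*70.2/ln(0.095/0.076) = 3890.07 W

3890.07 W


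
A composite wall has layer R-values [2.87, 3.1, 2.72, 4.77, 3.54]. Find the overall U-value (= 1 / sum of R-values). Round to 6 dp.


R_total = 2.87 + 3.1 + 2.72 + 4.77 + 3.54 = 17.00
U = 1/17.00 = 0.058824

0.058824


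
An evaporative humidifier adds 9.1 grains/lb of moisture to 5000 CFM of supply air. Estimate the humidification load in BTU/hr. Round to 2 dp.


Q = 0.68 * 5000 * 9.1 = 30940.00 BTU/hr

30940.00 BTU/hr


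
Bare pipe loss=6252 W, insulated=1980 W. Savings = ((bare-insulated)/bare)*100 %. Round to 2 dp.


Savings = ((6252-1980)/6252)*100 = 68.33 %

68.33 %


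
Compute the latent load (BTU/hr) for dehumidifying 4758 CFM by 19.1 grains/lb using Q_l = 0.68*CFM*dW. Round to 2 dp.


Q = 0.68 * 4758 * 19.1 = 61796.90 BTU/hr

61796.90 BTU/hr


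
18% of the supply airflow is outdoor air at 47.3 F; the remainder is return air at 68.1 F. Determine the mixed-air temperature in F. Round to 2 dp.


T_mix = 0.18*47.3 + 0.82*68.1 = 64.36 F

64.36 F


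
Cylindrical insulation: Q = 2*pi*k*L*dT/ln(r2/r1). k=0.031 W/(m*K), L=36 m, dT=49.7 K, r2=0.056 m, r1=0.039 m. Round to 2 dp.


Q = 2*pi*0.031*36*49.7/ln(0.056/0.039) = 963.26 W

963.26 W


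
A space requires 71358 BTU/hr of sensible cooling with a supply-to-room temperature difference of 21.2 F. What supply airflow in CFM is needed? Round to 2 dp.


CFM = 71358 / (1.08 * 21.2) = 3116.61

3116.61 CFM


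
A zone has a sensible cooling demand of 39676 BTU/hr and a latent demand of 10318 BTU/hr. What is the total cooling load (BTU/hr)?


Qt = 39676 + 10318 = 49994 BTU/hr

49994 BTU/hr


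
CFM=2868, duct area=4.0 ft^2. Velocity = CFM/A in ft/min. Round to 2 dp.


V = 2868 / 4.0 = 717.00 ft/min

717.00 ft/min


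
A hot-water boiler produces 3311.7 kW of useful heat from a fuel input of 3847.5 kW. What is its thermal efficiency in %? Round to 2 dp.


eta = (3311.7/3847.5)*100 = 86.07 %

86.07 %


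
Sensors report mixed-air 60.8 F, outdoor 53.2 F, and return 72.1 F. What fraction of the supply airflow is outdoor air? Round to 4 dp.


frac = (60.8 - 72.1) / (53.2 - 72.1) = 0.5979

0.5979


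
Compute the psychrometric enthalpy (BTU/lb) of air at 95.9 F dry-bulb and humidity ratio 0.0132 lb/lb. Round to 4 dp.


h = 0.24*95.9 + 0.0132*(1061+0.444*95.9) = 37.5833 BTU/lb

37.5833 BTU/lb


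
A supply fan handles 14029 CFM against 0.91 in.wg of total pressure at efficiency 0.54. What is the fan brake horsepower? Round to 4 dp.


BHP = 14029 * 0.91 / (6356 * 0.54) = 3.7196 hp

3.7196 hp


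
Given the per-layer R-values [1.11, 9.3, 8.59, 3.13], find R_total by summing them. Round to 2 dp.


R_total = 1.11 + 9.3 + 8.59 + 3.13 = 22.13

22.13


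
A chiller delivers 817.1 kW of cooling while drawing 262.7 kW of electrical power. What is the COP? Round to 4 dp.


COP = 817.1 / 262.7 = 3.1104

3.1104


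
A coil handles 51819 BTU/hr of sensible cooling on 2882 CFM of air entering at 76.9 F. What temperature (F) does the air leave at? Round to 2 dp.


dT = 51819/(1.08*2882) = 16.6484
T_leave = 76.9 - 16.6484 = 60.25 F

60.25 F


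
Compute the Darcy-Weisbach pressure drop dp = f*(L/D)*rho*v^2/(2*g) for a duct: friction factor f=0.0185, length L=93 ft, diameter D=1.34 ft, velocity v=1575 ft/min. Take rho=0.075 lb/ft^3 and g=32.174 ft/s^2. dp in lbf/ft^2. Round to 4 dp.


v_fps = 1575/60 = 26.25 ft/s
dp = 0.0185*(93/1.34)*0.075*26.25^2/(2*32.174) = 1.0312 lbf/ft^2

1.0312 lbf/ft^2


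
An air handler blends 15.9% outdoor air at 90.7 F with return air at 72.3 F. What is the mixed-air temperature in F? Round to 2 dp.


T_mix = 72.3 + (15.9/100)*(90.7-72.3) = 75.23 F

75.23 F


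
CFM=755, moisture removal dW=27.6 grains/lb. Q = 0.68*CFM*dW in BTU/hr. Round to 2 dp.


Q = 0.68 * 755 * 27.6 = 14169.84 BTU/hr

14169.84 BTU/hr


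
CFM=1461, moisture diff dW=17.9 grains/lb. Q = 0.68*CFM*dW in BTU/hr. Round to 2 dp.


Q = 0.68 * 1461 * 17.9 = 17783.29 BTU/hr

17783.29 BTU/hr


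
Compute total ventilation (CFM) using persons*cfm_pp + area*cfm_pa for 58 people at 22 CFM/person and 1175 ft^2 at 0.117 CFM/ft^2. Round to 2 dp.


Total = 58*22 + 1175*0.117 = 1413.48 CFM

1413.48 CFM


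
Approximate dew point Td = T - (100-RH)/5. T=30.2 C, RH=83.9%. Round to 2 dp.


Td = 30.2 - (100-83.9)/5 = 26.98 C

26.98 C


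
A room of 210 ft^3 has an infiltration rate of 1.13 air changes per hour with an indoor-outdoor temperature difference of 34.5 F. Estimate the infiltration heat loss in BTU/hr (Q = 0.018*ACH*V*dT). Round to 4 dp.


Q = 0.018 * 1.13 * 210 * 34.5 = 147.3633 BTU/hr

147.3633 BTU/hr


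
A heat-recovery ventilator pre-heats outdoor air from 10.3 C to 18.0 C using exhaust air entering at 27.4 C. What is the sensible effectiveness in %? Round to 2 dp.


eff = (18.0-10.3)/(27.4-10.3)*100 = 45.03 %

45.03 %


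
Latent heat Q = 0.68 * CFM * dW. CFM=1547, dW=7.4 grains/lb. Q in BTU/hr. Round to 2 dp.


Q = 0.68 * 1547 * 7.4 = 7784.50 BTU/hr

7784.50 BTU/hr


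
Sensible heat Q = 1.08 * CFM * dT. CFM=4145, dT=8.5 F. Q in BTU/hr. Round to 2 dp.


Q = 1.08 * 4145 * 8.5 = 38051.10 BTU/hr

38051.10 BTU/hr


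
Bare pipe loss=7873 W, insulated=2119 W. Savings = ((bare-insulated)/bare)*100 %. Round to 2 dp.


Savings = ((7873-2119)/7873)*100 = 73.09 %

73.09 %


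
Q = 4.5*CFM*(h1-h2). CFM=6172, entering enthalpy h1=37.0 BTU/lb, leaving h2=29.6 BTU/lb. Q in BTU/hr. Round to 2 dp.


Q = 4.5 * 6172 * (37.0 - 29.6) = 205527.60 BTU/hr

205527.60 BTU/hr


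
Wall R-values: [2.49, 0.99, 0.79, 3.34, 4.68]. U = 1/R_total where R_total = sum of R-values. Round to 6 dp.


R_total = 2.49 + 0.99 + 0.79 + 3.34 + 4.68 = 12.29
U = 1/12.29 = 0.081367

0.081367


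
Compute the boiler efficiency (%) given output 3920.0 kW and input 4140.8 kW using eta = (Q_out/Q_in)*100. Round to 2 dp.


eta = (3920.0/4140.8)*100 = 94.67 %

94.67 %


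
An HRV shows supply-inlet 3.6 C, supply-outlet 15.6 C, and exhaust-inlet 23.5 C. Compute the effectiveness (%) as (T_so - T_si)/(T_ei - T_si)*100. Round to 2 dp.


eff = (15.6-3.6)/(23.5-3.6)*100 = 60.30 %

60.30 %


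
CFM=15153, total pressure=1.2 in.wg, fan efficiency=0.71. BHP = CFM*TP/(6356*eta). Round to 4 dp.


BHP = 15153 * 1.2 / (6356 * 0.71) = 4.0294 hp

4.0294 hp


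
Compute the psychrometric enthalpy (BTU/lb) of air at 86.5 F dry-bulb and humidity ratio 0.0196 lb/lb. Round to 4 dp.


h = 0.24*86.5 + 0.0196*(1061+0.444*86.5) = 42.3084 BTU/lb

42.3084 BTU/lb


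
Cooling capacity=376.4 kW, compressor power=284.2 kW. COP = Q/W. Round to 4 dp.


COP = 376.4 / 284.2 = 1.3244

1.3244


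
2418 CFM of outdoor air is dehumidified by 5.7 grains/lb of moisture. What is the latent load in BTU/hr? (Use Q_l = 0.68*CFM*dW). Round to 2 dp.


Q = 0.68 * 2418 * 5.7 = 9372.17 BTU/hr

9372.17 BTU/hr


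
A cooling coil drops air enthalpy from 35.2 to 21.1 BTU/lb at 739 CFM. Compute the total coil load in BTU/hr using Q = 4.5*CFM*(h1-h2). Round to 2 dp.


Q = 4.5 * 739 * (35.2 - 21.1) = 46889.55 BTU/hr

46889.55 BTU/hr


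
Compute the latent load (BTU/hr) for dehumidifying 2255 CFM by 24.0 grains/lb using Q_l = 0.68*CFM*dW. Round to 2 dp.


Q = 0.68 * 2255 * 24.0 = 36801.60 BTU/hr

36801.60 BTU/hr


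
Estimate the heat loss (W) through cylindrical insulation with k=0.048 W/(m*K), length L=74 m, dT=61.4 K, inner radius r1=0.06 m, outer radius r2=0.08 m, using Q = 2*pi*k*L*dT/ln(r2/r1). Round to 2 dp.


Q = 2*pi*0.048*74*61.4/ln(0.08/0.06) = 4763.31 W

4763.31 W


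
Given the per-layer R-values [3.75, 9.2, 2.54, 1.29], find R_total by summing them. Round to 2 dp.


R_total = 3.75 + 9.2 + 2.54 + 1.29 = 16.78

16.78


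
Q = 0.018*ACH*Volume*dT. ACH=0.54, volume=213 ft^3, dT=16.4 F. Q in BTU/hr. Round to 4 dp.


Q = 0.018 * 0.54 * 213 * 16.4 = 33.9539 BTU/hr

33.9539 BTU/hr


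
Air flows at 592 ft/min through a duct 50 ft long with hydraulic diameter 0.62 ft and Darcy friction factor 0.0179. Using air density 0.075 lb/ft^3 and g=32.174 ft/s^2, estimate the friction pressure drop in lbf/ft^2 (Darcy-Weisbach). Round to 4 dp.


v_fps = 592/60 = 9.8667 ft/s
dp = 0.0179*(50/0.62)*0.075*9.8667^2/(2*32.174) = 0.1638 lbf/ft^2

0.1638 lbf/ft^2


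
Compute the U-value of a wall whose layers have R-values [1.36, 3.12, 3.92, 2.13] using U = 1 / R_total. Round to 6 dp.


R_total = 1.36 + 3.12 + 3.92 + 2.13 = 10.53
U = 1/10.53 = 0.094967

0.094967


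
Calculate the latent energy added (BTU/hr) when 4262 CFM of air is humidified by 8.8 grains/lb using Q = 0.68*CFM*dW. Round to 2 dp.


Q = 0.68 * 4262 * 8.8 = 25503.81 BTU/hr

25503.81 BTU/hr


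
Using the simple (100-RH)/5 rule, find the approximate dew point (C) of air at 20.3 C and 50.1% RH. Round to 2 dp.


Td = 20.3 - (100-50.1)/5 = 10.32 C

10.32 C


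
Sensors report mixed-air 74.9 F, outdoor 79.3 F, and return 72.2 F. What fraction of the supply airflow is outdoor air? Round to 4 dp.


frac = (74.9 - 72.2) / (79.3 - 72.2) = 0.3803

0.3803


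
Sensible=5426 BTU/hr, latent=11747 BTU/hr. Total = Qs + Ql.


Qt = 5426 + 11747 = 17173 BTU/hr

17173 BTU/hr


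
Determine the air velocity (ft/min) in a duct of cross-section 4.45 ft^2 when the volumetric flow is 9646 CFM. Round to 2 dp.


V = 9646 / 4.45 = 2167.64 ft/min

2167.64 ft/min


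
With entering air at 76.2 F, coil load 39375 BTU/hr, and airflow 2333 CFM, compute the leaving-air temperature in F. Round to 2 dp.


dT = 39375/(1.08*2333) = 15.6272
T_leave = 76.2 - 15.6272 = 60.57 F

60.57 F


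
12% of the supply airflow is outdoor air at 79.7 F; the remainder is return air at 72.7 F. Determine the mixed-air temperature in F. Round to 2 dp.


T_mix = 0.12*79.7 + 0.88*72.7 = 73.54 F

73.54 F


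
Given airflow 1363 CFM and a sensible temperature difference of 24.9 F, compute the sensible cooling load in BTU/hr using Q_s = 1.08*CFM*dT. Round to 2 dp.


Q = 1.08 * 1363 * 24.9 = 36653.80 BTU/hr

36653.80 BTU/hr


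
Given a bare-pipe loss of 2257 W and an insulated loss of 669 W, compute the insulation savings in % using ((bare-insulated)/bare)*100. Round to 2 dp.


Savings = ((2257-669)/2257)*100 = 70.36 %

70.36 %


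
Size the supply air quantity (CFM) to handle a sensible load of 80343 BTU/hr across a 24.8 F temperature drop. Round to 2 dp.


CFM = 80343 / (1.08 * 24.8) = 2999.66

2999.66 CFM


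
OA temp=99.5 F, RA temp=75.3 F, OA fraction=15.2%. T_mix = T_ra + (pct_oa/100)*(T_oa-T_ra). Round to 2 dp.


T_mix = 75.3 + (15.2/100)*(99.5-75.3) = 78.98 F

78.98 F


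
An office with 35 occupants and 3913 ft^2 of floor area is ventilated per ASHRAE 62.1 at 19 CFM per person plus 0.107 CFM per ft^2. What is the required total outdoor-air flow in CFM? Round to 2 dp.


Total = 35*19 + 3913*0.107 = 1083.69 CFM

1083.69 CFM


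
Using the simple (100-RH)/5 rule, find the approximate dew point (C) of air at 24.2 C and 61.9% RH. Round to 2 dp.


Td = 24.2 - (100-61.9)/5 = 16.58 C

16.58 C


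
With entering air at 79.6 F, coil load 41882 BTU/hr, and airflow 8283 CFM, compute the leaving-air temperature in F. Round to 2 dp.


dT = 41882/(1.08*8283) = 4.6818
T_leave = 79.6 - 4.6818 = 74.92 F

74.92 F


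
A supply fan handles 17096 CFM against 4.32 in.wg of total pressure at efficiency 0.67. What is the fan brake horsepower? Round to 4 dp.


BHP = 17096 * 4.32 / (6356 * 0.67) = 17.3428 hp

17.3428 hp


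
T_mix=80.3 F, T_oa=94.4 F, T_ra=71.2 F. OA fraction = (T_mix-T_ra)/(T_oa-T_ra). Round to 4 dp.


frac = (80.3 - 71.2) / (94.4 - 71.2) = 0.3922

0.3922


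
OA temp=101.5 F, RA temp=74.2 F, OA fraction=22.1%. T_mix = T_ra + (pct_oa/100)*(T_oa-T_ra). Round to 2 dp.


T_mix = 74.2 + (22.1/100)*(101.5-74.2) = 80.23 F

80.23 F


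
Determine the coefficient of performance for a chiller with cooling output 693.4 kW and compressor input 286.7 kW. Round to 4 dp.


COP = 693.4 / 286.7 = 2.4186

2.4186


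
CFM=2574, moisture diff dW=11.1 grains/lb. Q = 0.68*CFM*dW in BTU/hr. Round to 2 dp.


Q = 0.68 * 2574 * 11.1 = 19428.55 BTU/hr

19428.55 BTU/hr


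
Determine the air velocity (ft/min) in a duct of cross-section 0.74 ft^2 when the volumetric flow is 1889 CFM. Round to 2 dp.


V = 1889 / 0.74 = 2552.70 ft/min

2552.70 ft/min


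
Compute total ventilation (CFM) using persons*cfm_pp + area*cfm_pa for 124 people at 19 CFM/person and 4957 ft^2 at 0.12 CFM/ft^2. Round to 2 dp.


Total = 124*19 + 4957*0.12 = 2950.84 CFM

2950.84 CFM


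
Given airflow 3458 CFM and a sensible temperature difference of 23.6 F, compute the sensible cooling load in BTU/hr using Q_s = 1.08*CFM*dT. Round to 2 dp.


Q = 1.08 * 3458 * 23.6 = 88137.50 BTU/hr

88137.50 BTU/hr


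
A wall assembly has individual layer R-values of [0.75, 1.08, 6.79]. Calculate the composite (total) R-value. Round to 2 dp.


R_total = 0.75 + 1.08 + 6.79 = 8.62

8.62


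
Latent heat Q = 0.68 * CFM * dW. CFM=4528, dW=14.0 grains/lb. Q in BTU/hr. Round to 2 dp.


Q = 0.68 * 4528 * 14.0 = 43106.56 BTU/hr

43106.56 BTU/hr


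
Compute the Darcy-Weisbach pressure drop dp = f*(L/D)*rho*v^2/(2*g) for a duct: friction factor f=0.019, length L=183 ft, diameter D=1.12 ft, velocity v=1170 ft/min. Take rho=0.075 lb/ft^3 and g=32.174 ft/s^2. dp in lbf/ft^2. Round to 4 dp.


v_fps = 1170/60 = 19.5 ft/s
dp = 0.019*(183/1.12)*0.075*19.5^2/(2*32.174) = 1.3759 lbf/ft^2

1.3759 lbf/ft^2


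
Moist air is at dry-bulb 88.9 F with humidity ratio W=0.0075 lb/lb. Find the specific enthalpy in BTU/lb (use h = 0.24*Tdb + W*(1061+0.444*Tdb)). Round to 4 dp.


h = 0.24*88.9 + 0.0075*(1061+0.444*88.9) = 29.5895 BTU/lb

29.5895 BTU/lb


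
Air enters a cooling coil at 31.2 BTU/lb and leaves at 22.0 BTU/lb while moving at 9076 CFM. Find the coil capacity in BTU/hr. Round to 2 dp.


Q = 4.5 * 9076 * (31.2 - 22.0) = 375746.40 BTU/hr

375746.40 BTU/hr


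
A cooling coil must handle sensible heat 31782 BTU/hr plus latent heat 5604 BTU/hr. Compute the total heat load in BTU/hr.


Qt = 31782 + 5604 = 37386 BTU/hr

37386 BTU/hr


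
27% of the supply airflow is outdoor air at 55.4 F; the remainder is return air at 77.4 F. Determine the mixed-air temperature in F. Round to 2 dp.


T_mix = 0.27*55.4 + 0.73*77.4 = 71.46 F

71.46 F


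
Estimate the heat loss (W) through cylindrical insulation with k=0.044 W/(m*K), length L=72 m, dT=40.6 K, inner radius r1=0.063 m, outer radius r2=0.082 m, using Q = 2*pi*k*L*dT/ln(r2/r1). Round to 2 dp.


Q = 2*pi*0.044*72*40.6/ln(0.082/0.063) = 3065.99 W

3065.99 W


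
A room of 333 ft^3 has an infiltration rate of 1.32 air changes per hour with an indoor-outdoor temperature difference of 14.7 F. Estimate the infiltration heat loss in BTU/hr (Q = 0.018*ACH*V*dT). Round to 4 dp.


Q = 0.018 * 1.32 * 333 * 14.7 = 116.3076 BTU/hr

116.3076 BTU/hr


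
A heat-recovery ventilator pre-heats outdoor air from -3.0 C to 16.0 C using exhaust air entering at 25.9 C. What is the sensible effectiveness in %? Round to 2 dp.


eff = (16.0-(-3.0))/(25.9-(-3.0))*100 = 65.74 %

65.74 %


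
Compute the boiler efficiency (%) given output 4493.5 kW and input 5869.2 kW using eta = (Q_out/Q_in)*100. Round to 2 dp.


eta = (4493.5/5869.2)*100 = 76.56 %

76.56 %


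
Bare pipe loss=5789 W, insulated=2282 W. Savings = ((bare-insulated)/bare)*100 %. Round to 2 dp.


Savings = ((5789-2282)/5789)*100 = 60.58 %

60.58 %


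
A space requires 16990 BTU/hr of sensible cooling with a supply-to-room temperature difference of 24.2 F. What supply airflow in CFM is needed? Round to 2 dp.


CFM = 16990 / (1.08 * 24.2) = 650.06

650.06 CFM


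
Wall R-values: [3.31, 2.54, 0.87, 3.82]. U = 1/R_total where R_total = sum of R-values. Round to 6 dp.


R_total = 3.31 + 2.54 + 0.87 + 3.82 = 10.54
U = 1/10.54 = 0.094877

0.094877


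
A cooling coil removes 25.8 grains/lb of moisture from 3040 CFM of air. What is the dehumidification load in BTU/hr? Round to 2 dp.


Q = 0.68 * 3040 * 25.8 = 53333.76 BTU/hr

53333.76 BTU/hr


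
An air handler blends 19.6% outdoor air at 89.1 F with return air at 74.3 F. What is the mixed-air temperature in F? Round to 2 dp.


T_mix = 74.3 + (19.6/100)*(89.1-74.3) = 77.20 F

77.20 F


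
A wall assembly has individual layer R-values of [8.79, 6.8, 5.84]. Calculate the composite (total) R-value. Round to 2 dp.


R_total = 8.79 + 6.8 + 5.84 = 21.43

21.43


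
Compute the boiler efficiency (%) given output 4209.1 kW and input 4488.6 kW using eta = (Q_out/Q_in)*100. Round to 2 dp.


eta = (4209.1/4488.6)*100 = 93.77 %

93.77 %


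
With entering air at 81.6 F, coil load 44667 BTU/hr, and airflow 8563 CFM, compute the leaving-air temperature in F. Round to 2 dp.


dT = 44667/(1.08*8563) = 4.8299
T_leave = 81.6 - 4.8299 = 76.77 F

76.77 F


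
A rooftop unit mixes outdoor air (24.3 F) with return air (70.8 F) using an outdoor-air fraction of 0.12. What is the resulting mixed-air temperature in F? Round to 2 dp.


T_mix = 0.12*24.3 + 0.88*70.8 = 65.22 F

65.22 F


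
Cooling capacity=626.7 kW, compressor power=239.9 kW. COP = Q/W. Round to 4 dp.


COP = 626.7 / 239.9 = 2.6123

2.6123


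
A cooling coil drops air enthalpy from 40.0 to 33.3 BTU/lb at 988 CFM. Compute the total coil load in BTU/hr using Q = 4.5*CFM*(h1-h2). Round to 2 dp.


Q = 4.5 * 988 * (40.0 - 33.3) = 29788.20 BTU/hr

29788.20 BTU/hr


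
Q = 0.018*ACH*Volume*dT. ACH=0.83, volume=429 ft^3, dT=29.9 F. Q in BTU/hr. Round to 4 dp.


Q = 0.018 * 0.83 * 429 * 29.9 = 191.6369 BTU/hr

191.6369 BTU/hr


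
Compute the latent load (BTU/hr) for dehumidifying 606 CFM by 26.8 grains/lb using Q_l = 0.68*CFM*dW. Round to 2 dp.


Q = 0.68 * 606 * 26.8 = 11043.74 BTU/hr

11043.74 BTU/hr


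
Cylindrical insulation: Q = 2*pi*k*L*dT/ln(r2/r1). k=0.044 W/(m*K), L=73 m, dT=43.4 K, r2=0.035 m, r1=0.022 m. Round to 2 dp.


Q = 2*pi*0.044*73*43.4/ln(0.035/0.022) = 1886.43 W

1886.43 W


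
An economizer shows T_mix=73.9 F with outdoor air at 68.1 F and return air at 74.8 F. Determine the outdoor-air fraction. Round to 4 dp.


frac = (73.9 - 74.8) / (68.1 - 74.8) = 0.1343

0.1343


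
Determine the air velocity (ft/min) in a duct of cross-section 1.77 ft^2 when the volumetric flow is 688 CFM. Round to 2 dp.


V = 688 / 1.77 = 388.70 ft/min

388.70 ft/min


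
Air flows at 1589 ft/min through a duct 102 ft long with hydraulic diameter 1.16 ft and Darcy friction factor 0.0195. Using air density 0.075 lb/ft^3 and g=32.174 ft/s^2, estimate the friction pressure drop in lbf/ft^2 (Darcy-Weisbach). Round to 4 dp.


v_fps = 1589/60 = 26.4833 ft/s
dp = 0.0195*(102/1.16)*0.075*26.4833^2/(2*32.174) = 1.4017 lbf/ft^2

1.4017 lbf/ft^2


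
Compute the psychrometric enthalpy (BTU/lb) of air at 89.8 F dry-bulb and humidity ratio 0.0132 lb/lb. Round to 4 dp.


h = 0.24*89.8 + 0.0132*(1061+0.444*89.8) = 36.0835 BTU/lb

36.0835 BTU/lb


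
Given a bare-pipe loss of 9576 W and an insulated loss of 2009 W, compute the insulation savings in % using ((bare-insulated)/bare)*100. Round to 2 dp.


Savings = ((9576-2009)/9576)*100 = 79.02 %

79.02 %


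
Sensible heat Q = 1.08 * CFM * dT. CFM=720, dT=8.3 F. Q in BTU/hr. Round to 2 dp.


Q = 1.08 * 720 * 8.3 = 6454.08 BTU/hr

6454.08 BTU/hr


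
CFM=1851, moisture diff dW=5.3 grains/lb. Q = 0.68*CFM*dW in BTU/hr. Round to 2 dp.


Q = 0.68 * 1851 * 5.3 = 6671.00 BTU/hr

6671.00 BTU/hr


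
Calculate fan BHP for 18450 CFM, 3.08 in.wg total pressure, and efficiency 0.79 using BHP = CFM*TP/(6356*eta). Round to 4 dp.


BHP = 18450 * 3.08 / (6356 * 0.79) = 11.3171 hp

11.3171 hp


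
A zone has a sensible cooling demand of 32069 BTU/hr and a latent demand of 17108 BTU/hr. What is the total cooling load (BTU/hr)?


Qt = 32069 + 17108 = 49177 BTU/hr

49177 BTU/hr


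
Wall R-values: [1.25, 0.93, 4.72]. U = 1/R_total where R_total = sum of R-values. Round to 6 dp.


R_total = 1.25 + 0.93 + 4.72 = 6.90
U = 1/6.90 = 0.144928

0.144928


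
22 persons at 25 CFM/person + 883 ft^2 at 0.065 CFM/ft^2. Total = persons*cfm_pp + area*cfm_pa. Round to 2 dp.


Total = 22*25 + 883*0.065 = 607.40 CFM

607.40 CFM


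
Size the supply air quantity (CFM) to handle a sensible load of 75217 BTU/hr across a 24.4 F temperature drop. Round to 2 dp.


CFM = 75217 / (1.08 * 24.4) = 2854.32

2854.32 CFM


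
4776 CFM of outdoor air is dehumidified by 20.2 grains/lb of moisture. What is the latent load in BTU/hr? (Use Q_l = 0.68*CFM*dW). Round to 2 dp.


Q = 0.68 * 4776 * 20.2 = 65603.14 BTU/hr

65603.14 BTU/hr


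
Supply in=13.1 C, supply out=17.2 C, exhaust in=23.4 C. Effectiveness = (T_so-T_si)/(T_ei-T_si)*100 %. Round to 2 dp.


eff = (17.2-13.1)/(23.4-13.1)*100 = 39.81 %

39.81 %
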